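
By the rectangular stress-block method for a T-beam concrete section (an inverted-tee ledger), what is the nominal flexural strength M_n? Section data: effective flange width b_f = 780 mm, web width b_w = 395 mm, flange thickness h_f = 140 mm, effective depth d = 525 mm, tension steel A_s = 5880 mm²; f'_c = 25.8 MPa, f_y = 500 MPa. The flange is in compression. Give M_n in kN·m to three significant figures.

Tension: T = A_s f_y = 5880 × 500 = 2940000 N.
Try a within the flange: a = T/(0.85 f'_c b_f) = 2940000/(0.85 × 25.8 × 780) = 171.88 mm.
a = 171.88 > h_f = 140 mm: the block extends into the web. Split into flange-overhang and web parts.
C_f = 0.85 f'_c (b_f − b_w) h_f = 0.85 × 25.8 × (780 − 395) × 140 = 1182027 N.
Remaining web compression depth: a_w = (T − C_f)/(0.85 f'_c b_w) = (2940000 − 1182027)/(0.85 × 25.8 × 395) = 202.94 mm.
M_n = C_f(d − h_f/2) + (T − C_f)(d − a_w/2) = 1182027 × (525 − 70) + 1757973 × (525 − 101.47) = 537.82 + 744.55 = 1282.37 × 10⁶ N·mm.
M_n = 1282.37 kN·m.

M_n ≈ 1280 kN·m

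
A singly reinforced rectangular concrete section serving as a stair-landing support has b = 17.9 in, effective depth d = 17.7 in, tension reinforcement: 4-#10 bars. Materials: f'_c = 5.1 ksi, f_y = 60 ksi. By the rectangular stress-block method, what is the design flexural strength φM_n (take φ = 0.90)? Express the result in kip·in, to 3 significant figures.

φM_n ≈ 4320 kip·in

A_s = 4 × 1.27 = 5.08 in².
T = A_s f_y = 5.08 × 60 = 304.8 kips.
a = T/(0.85 f'_c b) = 304.8/(0.85 × 5.1 × 17.9) = 3.928 in.
M_n = T(d − a/2) = 304.8 × (17.7 − 1.964) = 4796.3 kip·in.
φM_n = 0.90 × 4796.3 = 4316.7 kip·in.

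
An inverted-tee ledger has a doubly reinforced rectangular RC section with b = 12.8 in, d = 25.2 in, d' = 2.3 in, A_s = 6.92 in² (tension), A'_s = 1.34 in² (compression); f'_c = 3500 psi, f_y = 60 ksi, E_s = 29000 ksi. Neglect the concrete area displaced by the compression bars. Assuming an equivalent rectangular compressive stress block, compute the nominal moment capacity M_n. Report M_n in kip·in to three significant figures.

M_n ≈ 8810 kip·in

Assume both steels yield.
a = (A_s − A'_s) f_y/(0.85 f'_c b) = (6.92 − 1.34) × 60/(0.85 × 3.5 × 12.8) = 8.792 in.
c = a/β₁ = 8.792/0.85 = 10.344 in; ε'_s = 0.003(c − d')/c = 0.0023 ≥ ε_y = 0.0021, so the compression steel yields.
M_n = (A_s − A'_s) f_y (d − a/2) + A'_s f_y (d − d') = 334.8 × (25.2 − 4.396) + 80.4 × (25.2 − 2.3) = 6965.2 + 1841.2 = 8806.4 kip·in.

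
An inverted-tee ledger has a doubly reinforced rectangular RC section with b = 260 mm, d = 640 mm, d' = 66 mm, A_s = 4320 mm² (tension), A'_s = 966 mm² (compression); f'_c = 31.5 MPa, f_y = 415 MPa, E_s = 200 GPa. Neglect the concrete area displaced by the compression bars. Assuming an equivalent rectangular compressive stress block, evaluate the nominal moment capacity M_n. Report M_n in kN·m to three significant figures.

Assume both tension and compression steel yield.
Net tension couple steel: A_s − A'_s = 3354 mm².
a = (A_s − A'_s) f_y / (0.85 f'_c b) = 1391910/(0.85 × 31.5 × 260) = 199.94 mm.
c = a/β₁ = 199.94/0.825 = 242.35 mm; ε'_s = 0.003(c − d')/c = 0.0022 ≥ f_y/E_s = 0.0021, so compression steel does yield.
M_n = (A_s − A'_s) f_y (d − a/2) + A'_s f_y (d − d') = [1391910 × (640 − 99.97) + 400890 × (640 − 66)] × 10⁻⁶ = 751.67 + 230.11 = 981.78 kN·m.

M_n ≈ 982 kN·m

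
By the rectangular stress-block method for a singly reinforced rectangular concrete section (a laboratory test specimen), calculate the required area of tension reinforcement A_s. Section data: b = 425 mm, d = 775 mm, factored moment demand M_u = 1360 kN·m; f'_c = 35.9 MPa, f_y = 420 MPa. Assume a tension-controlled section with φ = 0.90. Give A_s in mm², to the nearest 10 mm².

M_n = M_u/φ = 1360/0.90 = 1511.11 kN·m.
With M_n = 0.85 f'_c a b (d − a/2), solve the quadratic for a:
a = d − √(d² − 2M_n/(0.85 f'_c b)) = 775 − √(775² − 2 × 1511.11×10⁶/(0.85 × 35.9 × 425)) = 168.71 mm.
A_s = 0.85 f'_c a b / f_y = 0.85 × 35.9 × 168.71 × 425 / 420 = 5209.5 mm².

A_s ≈ 5210 mm²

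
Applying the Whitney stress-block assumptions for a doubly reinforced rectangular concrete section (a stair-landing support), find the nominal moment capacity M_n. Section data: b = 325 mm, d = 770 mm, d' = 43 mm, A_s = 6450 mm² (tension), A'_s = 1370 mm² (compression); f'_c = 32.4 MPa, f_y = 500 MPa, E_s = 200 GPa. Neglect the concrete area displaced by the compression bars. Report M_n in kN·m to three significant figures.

Assume both tension and compression steel yield.
Net tension couple steel: A_s − A'_s = 5080 mm².
a = (A_s − A'_s) f_y / (0.85 f'_c b) = 2540000/(0.85 × 32.4 × 325) = 283.78 mm.
c = a/β₁ = 283.78/0.819 = 346.50 mm; ε'_s = 0.003(c − d')/c = 0.0026 ≥ f_y/E_s = 0.0025, so compression steel does yield.
M_n = (A_s − A'_s) f_y (d − a/2) + A'_s f_y (d − d') = [2540000 × (770 − 141.89) + 685000 × (770 − 43)] × 10⁻⁶ = 1595.40 + 498.00 = 2093.40 kN·m.

M_n ≈ 2090 kN·m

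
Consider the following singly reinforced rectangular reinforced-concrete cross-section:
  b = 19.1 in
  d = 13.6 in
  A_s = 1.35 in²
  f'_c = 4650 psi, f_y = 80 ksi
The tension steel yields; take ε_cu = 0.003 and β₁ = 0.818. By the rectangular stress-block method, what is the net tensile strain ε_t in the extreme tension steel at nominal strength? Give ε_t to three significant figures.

a = A_s f_y/(0.85 f'_c b) = 1.431 in.
β₁ = 0.818, so c = a/β₁ = 1.431/0.818 = 1.749 in.
From the linear strain diagram with ε_cu = 0.003: ε_t = 0.003 (d − c)/c = 0.003 × (13.6 − 1.749)/1.749 = 0.0203.
Since ε_t ≥ 0.005, the section is tension-controlled.

ε_t ≈ 0.0203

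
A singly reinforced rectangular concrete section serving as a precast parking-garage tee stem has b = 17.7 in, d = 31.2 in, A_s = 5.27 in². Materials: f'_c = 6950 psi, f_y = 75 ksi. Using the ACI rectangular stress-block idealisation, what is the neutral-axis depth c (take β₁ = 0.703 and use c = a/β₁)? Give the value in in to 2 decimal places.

c ≈ 5.38 in

T = A_s f_y = 5.27 × 75 = 395.25 kips.
a = T/(0.85 f'_c b) = 395.25/(0.85 × 6.95 × 17.7) = 3.7800 in.
With β₁ = 0.703, c = a/β₁ = 3.7800/0.703 = 5.38 in.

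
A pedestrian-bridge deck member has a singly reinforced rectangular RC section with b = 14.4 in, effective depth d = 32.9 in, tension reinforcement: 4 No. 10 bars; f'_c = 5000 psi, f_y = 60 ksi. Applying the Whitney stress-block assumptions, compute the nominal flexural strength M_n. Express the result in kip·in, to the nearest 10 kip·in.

A_s = 4 × 1.27 = 5.08 in².
T = A_s f_y = 5.08 × 60 = 304.8 kips.
a = T/(0.85 f'_c b) = 304.8/(0.85 × 5 × 14.4) = 4.980 in.
M_n = T(d − a/2) = 304.8 × (32.9 − 2.49) = 9269.0 kip·in.

M_n ≈ 9270 kip·in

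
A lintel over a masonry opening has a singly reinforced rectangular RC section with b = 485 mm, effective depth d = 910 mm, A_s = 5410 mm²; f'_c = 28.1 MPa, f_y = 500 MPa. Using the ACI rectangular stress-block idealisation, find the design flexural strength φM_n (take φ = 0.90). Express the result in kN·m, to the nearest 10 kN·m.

φM_n ≈ 1930 kN·m

T = A_s f_y = 5410 × 500 = 2705000 N = 2705 kN.
From C = T: a = T/(0.85 f'_c b) = 2705000/(0.85 × 28.1 × 485) = 233.51 mm.
M_n = T(d − a/2) = 2705 kN × (910 − 116.755) mm = 2145.73 kN·m.
φM_n = 0.90 × 2145.73 = 1931.16 kN·m.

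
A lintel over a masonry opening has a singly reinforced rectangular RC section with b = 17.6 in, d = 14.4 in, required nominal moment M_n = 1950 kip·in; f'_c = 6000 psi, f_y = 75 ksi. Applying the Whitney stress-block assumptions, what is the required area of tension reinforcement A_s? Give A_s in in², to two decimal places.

A_s ≈ 1.91 in²

From M_n = 0.85 f'_c a b (d − a/2):
a = d − √(d² − 2M_n/(0.85 f'_c b)) = 14.4 − √(14.4² − 2 × 1950/(0.85 × 6 × 17.6)) = 1.597 in.
A_s = 0.85 f'_c a b / f_y = 0.85 × 6 × 1.597 × 17.6 / 75 = 1.911 in².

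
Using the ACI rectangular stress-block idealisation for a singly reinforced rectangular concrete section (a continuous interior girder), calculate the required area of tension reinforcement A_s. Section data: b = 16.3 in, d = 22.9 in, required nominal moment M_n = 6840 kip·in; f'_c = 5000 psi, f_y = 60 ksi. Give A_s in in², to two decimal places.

From M_n = 0.85 f'_c a b (d − a/2):
a = d − √(d² − 2M_n/(0.85 f'_c b)) = 22.9 − √(22.9² − 2 × 6840/(0.85 × 5 × 16.3)) = 4.819 in.
A_s = 0.85 f'_c a b / f_y = 0.85 × 5 × 4.819 × 16.3 / 60 = 5.564 in².

A_s ≈ 5.56 in²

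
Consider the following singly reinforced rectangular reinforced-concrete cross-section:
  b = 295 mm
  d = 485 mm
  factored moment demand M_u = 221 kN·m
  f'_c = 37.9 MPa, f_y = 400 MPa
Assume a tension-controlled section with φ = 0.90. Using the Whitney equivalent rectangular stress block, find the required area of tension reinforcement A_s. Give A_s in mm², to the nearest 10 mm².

M_n = M_u/φ = 221/0.90 = 245.556 kN·m.
With M_n = 0.85 f'_c a b (d − a/2), solve the quadratic for a:
a = d − √(d² − 2M_n/(0.85 f'_c b)) = 485 − √(485² − 2 × 245.556×10⁶/(0.85 × 37.9 × 295)) = 56.58 mm.
A_s = 0.85 f'_c a b / f_y = 0.85 × 37.9 × 56.58 × 295 / 400 = 1344.3 mm².

A_s ≈ 1340 mm²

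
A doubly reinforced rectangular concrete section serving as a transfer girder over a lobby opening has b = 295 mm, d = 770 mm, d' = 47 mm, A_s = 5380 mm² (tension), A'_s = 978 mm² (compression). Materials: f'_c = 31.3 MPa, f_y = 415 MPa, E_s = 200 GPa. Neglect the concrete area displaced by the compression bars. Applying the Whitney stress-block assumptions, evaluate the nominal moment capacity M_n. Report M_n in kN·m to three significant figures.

M_n ≈ 1490 kN·m

Assume both tension and compression steel yield.
Net tension couple steel: A_s − A'_s = 4402 mm².
a = (A_s − A'_s) f_y / (0.85 f'_c b) = 1826830/(0.85 × 31.3 × 295) = 232.76 mm.
c = a/β₁ = 232.76/0.826 = 281.79 mm; ε'_s = 0.003(c − d')/c = 0.0025 ≥ f_y/E_s = 0.0021, so compression steel does yield.
M_n = (A_s − A'_s) f_y (d − a/2) + A'_s f_y (d − d') = [1826830 × (770 − 116.38) + 405870 × (770 − 47)] × 10⁻⁶ = 1194.05 + 293.44 = 1487.49 kN·m.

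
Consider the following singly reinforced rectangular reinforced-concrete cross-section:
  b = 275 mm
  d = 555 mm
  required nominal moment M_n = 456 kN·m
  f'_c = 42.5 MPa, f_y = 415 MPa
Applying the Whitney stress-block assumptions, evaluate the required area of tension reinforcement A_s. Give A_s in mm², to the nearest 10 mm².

With M_n = 0.85 f'_c a b (d − a/2), solve the quadratic for a:
a = d − √(d² − 2M_n/(0.85 f'_c b)) = 555 − √(555² − 2 × 456×10⁶/(0.85 × 42.5 × 275)) = 90.00 mm.
A_s = 0.85 f'_c a b / f_y = 0.85 × 42.5 × 90.00 × 275 / 415 = 2154.4 mm².

A_s ≈ 2150 mm²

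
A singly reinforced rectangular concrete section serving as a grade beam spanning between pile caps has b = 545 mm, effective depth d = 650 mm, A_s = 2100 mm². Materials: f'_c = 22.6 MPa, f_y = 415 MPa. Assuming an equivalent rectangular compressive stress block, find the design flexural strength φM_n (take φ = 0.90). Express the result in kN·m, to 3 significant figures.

φM_n ≈ 477 kN·m

T = A_s f_y = 2100 × 415 = 871500 N = 871.5 kN.
From C = T: a = T/(0.85 f'_c b) = 871500/(0.85 × 22.6 × 545) = 83.24 mm.
M_n = T(d − a/2) = 871.5 kN × (650 − 41.62) mm = 530.20 kN·m.
φM_n = 0.90 × 530.20 = 477.18 kN·m.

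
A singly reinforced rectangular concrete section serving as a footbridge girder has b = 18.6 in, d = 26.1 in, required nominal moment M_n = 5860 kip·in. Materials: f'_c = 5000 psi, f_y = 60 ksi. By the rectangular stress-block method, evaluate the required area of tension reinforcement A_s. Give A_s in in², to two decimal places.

From M_n = 0.85 f'_c a b (d − a/2):
a = d − √(d² − 2M_n/(0.85 f'_c b)) = 26.1 − √(26.1² − 2 × 5860/(0.85 × 5 × 18.6)) = 3.014 in.
A_s = 0.85 f'_c a b / f_y = 0.85 × 5 × 3.014 × 18.6 / 60 = 3.971 in².

A_s ≈ 3.97 in²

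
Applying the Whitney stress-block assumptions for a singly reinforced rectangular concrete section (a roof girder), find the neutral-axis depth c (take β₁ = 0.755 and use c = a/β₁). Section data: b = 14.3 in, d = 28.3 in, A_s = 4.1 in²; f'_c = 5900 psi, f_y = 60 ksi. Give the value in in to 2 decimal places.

T = A_s f_y = 4.1 × 60 = 246 kips.
a = T/(0.85 f'_c b) = 246/(0.85 × 5.9 × 14.3) = 3.4303 in.
With β₁ = 0.755, c = a/β₁ = 3.4303/0.755 = 4.54 in.

c ≈ 4.54 in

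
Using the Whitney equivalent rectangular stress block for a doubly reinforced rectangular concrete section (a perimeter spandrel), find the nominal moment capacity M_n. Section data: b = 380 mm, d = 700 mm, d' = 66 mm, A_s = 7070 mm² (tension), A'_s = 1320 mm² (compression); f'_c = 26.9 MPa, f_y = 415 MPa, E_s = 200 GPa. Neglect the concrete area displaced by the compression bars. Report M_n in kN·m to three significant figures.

M_n ≈ 1690 kN·m

Assume both tension and compression steel yield.
Net tension couple steel: A_s − A'_s = 5750 mm².
a = (A_s − A'_s) f_y / (0.85 f'_c b) = 2386250/(0.85 × 26.9 × 380) = 274.64 mm.
c = a/β₁ = 274.64/0.85 = 323.11 mm; ε'_s = 0.003(c − d')/c = 0.0024 ≥ f_y/E_s = 0.0021, so compression steel does yield.
M_n = (A_s − A'_s) f_y (d − a/2) + A'_s f_y (d − d') = [2386250 × (700 − 137.32) + 547800 × (700 − 66)] × 10⁻⁶ = 1342.70 + 347.31 = 1690.01 kN·m.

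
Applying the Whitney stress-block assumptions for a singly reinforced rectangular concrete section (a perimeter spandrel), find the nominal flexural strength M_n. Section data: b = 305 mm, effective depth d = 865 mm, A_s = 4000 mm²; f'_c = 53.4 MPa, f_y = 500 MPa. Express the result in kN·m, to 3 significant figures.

T = A_s f_y = 4000 × 500 = 2000000 N = 2000 kN.
From C = T: a = T/(0.85 f'_c b) = 2000000/(0.85 × 53.4 × 305) = 144.47 mm.
M_n = T(d − a/2) = 2000 kN × (865 − 72.235) mm = 1585.53 kN·m.

M_n ≈ 1590 kN·m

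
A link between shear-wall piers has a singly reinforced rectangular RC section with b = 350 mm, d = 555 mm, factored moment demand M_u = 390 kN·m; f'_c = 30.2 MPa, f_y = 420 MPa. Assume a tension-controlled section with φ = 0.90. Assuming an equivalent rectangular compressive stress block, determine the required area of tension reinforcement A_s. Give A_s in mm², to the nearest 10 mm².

A_s ≈ 2030 mm²

M_n = M_u/φ = 390/0.90 = 433.333 kN·m.
With M_n = 0.85 f'_c a b (d − a/2), solve the quadratic for a:
a = d − √(d² − 2M_n/(0.85 f'_c b)) = 555 − √(555² − 2 × 433.333×10⁶/(0.85 × 30.2 × 350)) = 95.04 mm.
A_s = 0.85 f'_c a b / f_y = 0.85 × 30.2 × 95.04 × 350 / 420 = 2033.1 mm².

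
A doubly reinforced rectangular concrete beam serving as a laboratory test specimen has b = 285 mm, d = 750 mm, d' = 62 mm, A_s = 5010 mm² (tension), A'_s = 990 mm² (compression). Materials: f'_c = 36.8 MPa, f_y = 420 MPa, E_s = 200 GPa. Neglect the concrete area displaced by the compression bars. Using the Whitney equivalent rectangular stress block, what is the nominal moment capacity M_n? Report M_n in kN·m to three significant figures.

M_n ≈ 1390 kN·m

Assume both tension and compression steel yield.
Net tension couple steel: A_s − A'_s = 4020 mm².
a = (A_s − A'_s) f_y / (0.85 f'_c b) = 1688400/(0.85 × 36.8 × 285) = 189.39 mm.
c = a/β₁ = 189.39/0.787 = 240.65 mm; ε'_s = 0.003(c − d')/c = 0.0022 ≥ f_y/E_s = 0.0021, so compression steel does yield.
M_n = (A_s − A'_s) f_y (d − a/2) + A'_s f_y (d − d') = [1688400 × (750 − 94.695) + 415800 × (750 − 62)] × 10⁻⁶ = 1106.42 + 286.07 = 1392.49 kN·m.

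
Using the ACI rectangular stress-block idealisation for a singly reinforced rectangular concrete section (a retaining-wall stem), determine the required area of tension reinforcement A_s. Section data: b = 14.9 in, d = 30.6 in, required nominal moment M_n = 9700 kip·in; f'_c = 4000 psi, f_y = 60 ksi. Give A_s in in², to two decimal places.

A_s ≈ 5.97 in²

From M_n = 0.85 f'_c a b (d − a/2):
a = d − √(d² − 2M_n/(0.85 f'_c b)) = 30.6 − √(30.6² − 2 × 9700/(0.85 × 4 × 14.9)) = 7.075 in.
A_s = 0.85 f'_c a b / f_y = 0.85 × 4 × 7.075 × 14.9 / 60 = 5.974 in².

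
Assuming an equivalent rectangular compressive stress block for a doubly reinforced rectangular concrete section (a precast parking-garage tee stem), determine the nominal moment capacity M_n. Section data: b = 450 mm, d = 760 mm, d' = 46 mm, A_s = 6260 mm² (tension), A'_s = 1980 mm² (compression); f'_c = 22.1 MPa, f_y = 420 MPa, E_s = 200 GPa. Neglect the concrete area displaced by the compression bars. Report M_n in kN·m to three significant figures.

M_n ≈ 1770 kN·m

Assume both tension and compression steel yield.
Net tension couple steel: A_s − A'_s = 4280 mm².
a = (A_s − A'_s) f_y / (0.85 f'_c b) = 1797600/(0.85 × 22.1 × 450) = 212.65 mm.
c = a/β₁ = 212.65/0.85 = 250.18 mm; ε'_s = 0.003(c − d')/c = 0.0024 ≥ f_y/E_s = 0.0021, so compression steel does yield.
M_n = (A_s − A'_s) f_y (d − a/2) + A'_s f_y (d − d') = [1797600 × (760 − 106.325) + 831600 × (760 − 46)] × 10⁻⁶ = 1175.05 + 593.76 = 1768.81 kN·m.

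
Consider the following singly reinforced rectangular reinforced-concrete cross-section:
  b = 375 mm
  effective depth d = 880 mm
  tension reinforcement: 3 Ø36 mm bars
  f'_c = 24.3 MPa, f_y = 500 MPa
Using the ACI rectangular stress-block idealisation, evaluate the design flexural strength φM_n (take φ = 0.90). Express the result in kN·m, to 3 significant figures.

A_s = 3 × 1018 = 3054 mm².
T = A_s f_y = 3054 × 500 = 1527000 N = 1527 kN.
From C = T: a = T/(0.85 f'_c b) = 1527000/(0.85 × 24.3 × 375) = 197.14 mm.
M_n = T(d − a/2) = 1527 kN × (880 − 98.57) mm = 1193.24 kN·m.
φM_n = 0.90 × 1193.24 = 1073.92 kN·m.

φM_n ≈ 1070 kN·m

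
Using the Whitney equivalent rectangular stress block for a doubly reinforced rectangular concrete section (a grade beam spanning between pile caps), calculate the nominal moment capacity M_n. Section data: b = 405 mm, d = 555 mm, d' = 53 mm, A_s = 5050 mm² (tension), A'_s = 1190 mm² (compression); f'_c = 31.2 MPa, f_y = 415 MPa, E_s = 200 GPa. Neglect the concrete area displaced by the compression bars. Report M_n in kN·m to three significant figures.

Assume both tension and compression steel yield.
Net tension couple steel: A_s − A'_s = 3860 mm².
a = (A_s − A'_s) f_y / (0.85 f'_c b) = 1601900/(0.85 × 31.2 × 405) = 149.14 mm.
c = a/β₁ = 149.14/0.827 = 180.34 mm; ε'_s = 0.003(c − d')/c = 0.0021 ≥ f_y/E_s = 0.0021, so compression steel does yield.
M_n = (A_s − A'_s) f_y (d − a/2) + A'_s f_y (d − d') = [1601900 × (555 − 74.57) + 493850 × (555 − 53)] × 10⁻⁶ = 769.60 + 247.91 = 1017.51 kN·m.

M_n ≈ 1020 kN·m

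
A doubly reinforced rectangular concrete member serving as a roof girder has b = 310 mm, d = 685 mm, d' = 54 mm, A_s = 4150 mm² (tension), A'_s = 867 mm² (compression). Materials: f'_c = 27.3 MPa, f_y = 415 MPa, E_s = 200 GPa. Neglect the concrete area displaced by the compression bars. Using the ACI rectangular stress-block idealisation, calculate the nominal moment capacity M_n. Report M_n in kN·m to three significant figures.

Assume both tension and compression steel yield.
Net tension couple steel: A_s − A'_s = 3283 mm².
a = (A_s − A'_s) f_y / (0.85 f'_c b) = 1362445/(0.85 × 27.3 × 310) = 189.40 mm.
c = a/β₁ = 189.40/0.85 = 222.82 mm; ε'_s = 0.003(c − d')/c = 0.0023 ≥ f_y/E_s = 0.0021, so compression steel does yield.
M_n = (A_s − A'_s) f_y (d − a/2) + A'_s f_y (d − d') = [1362445 × (685 − 94.7) + 359805 × (685 − 54)] × 10⁻⁶ = 804.25 + 227.04 = 1031.29 kN·m.

M_n ≈ 1030 kN·m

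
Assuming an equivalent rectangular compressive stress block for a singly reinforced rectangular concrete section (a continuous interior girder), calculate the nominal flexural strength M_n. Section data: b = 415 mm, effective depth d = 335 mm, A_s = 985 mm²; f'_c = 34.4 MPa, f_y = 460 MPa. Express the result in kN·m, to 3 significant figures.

M_n ≈ 143 kN·m

T = A_s f_y = 985 × 460 = 453100 N = 453.1 kN.
From C = T: a = T/(0.85 f'_c b) = 453100/(0.85 × 34.4 × 415) = 37.34 mm.
M_n = T(d − a/2) = 453.1 kN × (335 − 18.67) mm = 143.33 kN·m.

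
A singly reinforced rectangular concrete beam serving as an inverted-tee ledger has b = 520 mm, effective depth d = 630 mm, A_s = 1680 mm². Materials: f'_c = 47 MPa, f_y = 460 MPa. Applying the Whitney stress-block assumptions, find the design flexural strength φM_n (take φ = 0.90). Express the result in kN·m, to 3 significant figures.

φM_n ≈ 425 kN·m

T = A_s f_y = 1680 × 460 = 772800 N = 772.8 kN.
From C = T: a = T/(0.85 f'_c b) = 772800/(0.85 × 47 × 520) = 37.20 mm.
M_n = T(d − a/2) = 772.8 kN × (630 − 18.6) mm = 472.49 kN·m.
φM_n = 0.90 × 472.49 = 425.24 kN·m.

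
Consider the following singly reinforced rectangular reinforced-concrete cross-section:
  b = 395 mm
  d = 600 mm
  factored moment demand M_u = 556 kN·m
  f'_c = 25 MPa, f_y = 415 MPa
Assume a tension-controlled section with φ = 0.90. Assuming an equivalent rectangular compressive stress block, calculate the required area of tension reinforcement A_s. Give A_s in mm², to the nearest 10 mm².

A_s ≈ 2810 mm²

M_n = M_u/φ = 556/0.90 = 617.778 kN·m.
With M_n = 0.85 f'_c a b (d − a/2), solve the quadratic for a:
a = d − √(d² − 2M_n/(0.85 f'_c b)) = 600 − √(600² − 2 × 617.778×10⁶/(0.85 × 25 × 395)) = 138.70 mm.
A_s = 0.85 f'_c a b / f_y = 0.85 × 25 × 138.70 × 395 / 415 = 2805.3 mm².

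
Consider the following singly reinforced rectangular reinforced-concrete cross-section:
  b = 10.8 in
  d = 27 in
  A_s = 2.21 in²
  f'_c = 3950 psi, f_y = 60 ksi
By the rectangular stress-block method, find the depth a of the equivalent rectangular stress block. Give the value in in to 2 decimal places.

a ≈ 3.66 in

T = A_s f_y = 2.21 × 60 = 132.6 kips.
a = T/(0.85 f'_c b) = 132.6/(0.85 × 3.95 × 10.8) = 3.66 in.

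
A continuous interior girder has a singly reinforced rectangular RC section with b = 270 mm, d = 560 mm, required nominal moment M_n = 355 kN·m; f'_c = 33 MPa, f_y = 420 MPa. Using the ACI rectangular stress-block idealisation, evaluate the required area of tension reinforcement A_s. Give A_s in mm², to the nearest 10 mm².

With M_n = 0.85 f'_c a b (d − a/2), solve the quadratic for a:
a = d − √(d² − 2M_n/(0.85 f'_c b)) = 560 − √(560² − 2 × 355×10⁶/(0.85 × 33 × 270)) = 91.12 mm.
A_s = 0.85 f'_c a b / f_y = 0.85 × 33 × 91.12 × 270 / 420 = 1643.1 mm².

A_s ≈ 1640 mm²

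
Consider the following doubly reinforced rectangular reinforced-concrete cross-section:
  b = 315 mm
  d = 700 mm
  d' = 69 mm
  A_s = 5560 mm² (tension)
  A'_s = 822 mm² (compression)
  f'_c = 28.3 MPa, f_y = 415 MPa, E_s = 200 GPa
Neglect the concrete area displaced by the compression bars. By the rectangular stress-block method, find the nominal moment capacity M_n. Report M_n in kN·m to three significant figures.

M_n ≈ 1340 kN·m

Assume both tension and compression steel yield.
Net tension couple steel: A_s − A'_s = 4738 mm².
a = (A_s − A'_s) f_y / (0.85 f'_c b) = 1966270/(0.85 × 28.3 × 315) = 259.49 mm.
c = a/β₁ = 259.49/0.848 = 306.00 mm; ε'_s = 0.003(c − d')/c = 0.0023 ≥ f_y/E_s = 0.0021, so compression steel does yield.
M_n = (A_s − A'_s) f_y (d − a/2) + A'_s f_y (d − d') = [1966270 × (700 − 129.745) + 341130 × (700 − 69)] × 10⁻⁶ = 1121.28 + 215.25 = 1336.53 kN·m.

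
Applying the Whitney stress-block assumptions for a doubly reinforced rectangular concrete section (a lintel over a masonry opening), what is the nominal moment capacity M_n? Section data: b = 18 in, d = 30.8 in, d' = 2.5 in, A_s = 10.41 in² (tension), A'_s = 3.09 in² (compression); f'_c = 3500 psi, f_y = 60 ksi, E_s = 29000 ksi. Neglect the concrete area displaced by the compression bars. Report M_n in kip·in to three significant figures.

M_n ≈ 17000 kip·in

Assume both steels yield.
a = (A_s − A'_s) f_y/(0.85 f'_c b) = (10.41 − 3.09) × 60/(0.85 × 3.5 × 18) = 8.202 in.
c = a/β₁ = 8.202/0.85 = 9.649 in; ε'_s = 0.003(c − d')/c = 0.0022 ≥ ε_y = 0.0021, so the compression steel yields.
M_n = (A_s − A'_s) f_y (d − a/2) + A'_s f_y (d − d') = 439.2 × (30.8 − 4.101) + 185.4 × (30.8 − 2.5) = 11726.2 + 5246.8 = 16973.0 kip·in.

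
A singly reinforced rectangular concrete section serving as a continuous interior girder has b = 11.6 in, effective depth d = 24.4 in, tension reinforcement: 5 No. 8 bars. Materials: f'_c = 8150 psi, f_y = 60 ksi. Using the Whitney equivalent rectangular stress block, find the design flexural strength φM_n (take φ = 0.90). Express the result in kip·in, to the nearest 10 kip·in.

A_s = 5 × 0.79 = 3.95 in².
T = A_s f_y = 3.95 × 60 = 237 kips.
a = T/(0.85 f'_c b) = 237/(0.85 × 8.15 × 11.6) = 2.949 in.
M_n = T(d − a/2) = 237 × (24.4 − 1.4745) = 5433.3 kip·in.
φM_n = 0.90 × 5433.3 = 4890.0 kip·in.

φM_n ≈ 4890 kip·in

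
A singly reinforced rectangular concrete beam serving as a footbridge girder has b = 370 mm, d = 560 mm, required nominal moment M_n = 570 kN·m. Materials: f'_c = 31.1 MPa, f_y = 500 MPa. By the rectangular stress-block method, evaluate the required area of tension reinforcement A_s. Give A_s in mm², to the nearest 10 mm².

With M_n = 0.85 f'_c a b (d − a/2), solve the quadratic for a:
a = d − √(d² − 2M_n/(0.85 f'_c b)) = 560 − √(560² − 2 × 570×10⁶/(0.85 × 31.1 × 370)) = 116.10 mm.
A_s = 0.85 f'_c a b / f_y = 0.85 × 31.1 × 116.10 × 370 / 500 = 2271.1 mm².

A_s ≈ 2270 mm²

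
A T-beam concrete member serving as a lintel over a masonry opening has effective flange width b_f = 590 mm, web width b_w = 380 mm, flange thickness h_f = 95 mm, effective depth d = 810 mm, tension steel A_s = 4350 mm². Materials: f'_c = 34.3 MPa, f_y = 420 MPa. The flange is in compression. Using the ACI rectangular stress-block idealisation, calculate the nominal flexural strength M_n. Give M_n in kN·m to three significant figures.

Tension: T = A_s f_y = 4350 × 420 = 1827000 N.
Try a within the flange: a = T/(0.85 f'_c b_f) = 1827000/(0.85 × 34.3 × 590) = 106.21 mm.
a = 106.21 > h_f = 95 mm: the block extends into the web. Split into flange-overhang and web parts.
C_f = 0.85 f'_c (b_f − b_w) h_f = 0.85 × 34.3 × (590 − 380) × 95 = 581642 N.
Remaining web compression depth: a_w = (T − C_f)/(0.85 f'_c b_w) = (1827000 − 581642)/(0.85 × 34.3 × 380) = 112.41 mm.
M_n = C_f(d − h_f/2) + (T − C_f)(d − a_w/2) = 581642 × (810 − 47.5) + 1245358 × (810 − 56.205) = 443.50 + 938.74 = 1382.24 × 10⁶ N·mm.
M_n = 1382.24 kN·m.

M_n ≈ 1380 kN·m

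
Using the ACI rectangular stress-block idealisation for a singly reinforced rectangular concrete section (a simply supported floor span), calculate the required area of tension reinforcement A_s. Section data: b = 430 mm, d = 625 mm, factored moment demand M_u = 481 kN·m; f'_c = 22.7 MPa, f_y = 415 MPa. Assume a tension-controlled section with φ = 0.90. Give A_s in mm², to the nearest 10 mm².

M_n = M_u/φ = 481/0.90 = 534.444 kN·m.
With M_n = 0.85 f'_c a b (d − a/2), solve the quadratic for a:
a = d − √(d² − 2M_n/(0.85 f'_c b)) = 625 − √(625² − 2 × 534.444×10⁶/(0.85 × 22.7 × 430)) = 113.34 mm.
A_s = 0.85 f'_c a b / f_y = 0.85 × 22.7 × 113.34 × 430 / 415 = 2265.9 mm².

A_s ≈ 2270 mm²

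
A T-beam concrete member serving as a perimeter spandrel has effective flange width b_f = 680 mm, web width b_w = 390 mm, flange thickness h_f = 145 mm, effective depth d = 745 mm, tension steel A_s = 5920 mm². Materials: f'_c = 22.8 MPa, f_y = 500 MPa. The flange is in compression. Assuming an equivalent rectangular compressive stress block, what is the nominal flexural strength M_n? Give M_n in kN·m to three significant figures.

Tension: T = A_s f_y = 5920 × 500 = 2960000 N.
Try a within the flange: a = T/(0.85 f'_c b_f) = 2960000/(0.85 × 22.8 × 680) = 224.61 mm.
a = 224.61 > h_f = 145 mm: the block extends into the web. Split into flange-overhang and web parts.
C_f = 0.85 f'_c (b_f − b_w) h_f = 0.85 × 22.8 × (680 − 390) × 145 = 814929 N.
Remaining web compression depth: a_w = (T − C_f)/(0.85 f'_c b_w) = (2960000 − 814929)/(0.85 × 22.8 × 390) = 283.81 mm.
M_n = C_f(d − h_f/2) + (T − C_f)(d − a_w/2) = 814929 × (745 − 72.5) + 2145071 × (745 − 141.905) = 548.04 + 1293.68 = 1841.72 × 10⁶ N·mm.
M_n = 1841.72 kN·m.

M_n ≈ 1840 kN·m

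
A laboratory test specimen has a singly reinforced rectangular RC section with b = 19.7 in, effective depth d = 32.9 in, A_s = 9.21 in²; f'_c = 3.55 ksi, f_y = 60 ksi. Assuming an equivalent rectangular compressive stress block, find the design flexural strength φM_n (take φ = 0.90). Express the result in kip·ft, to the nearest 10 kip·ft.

T = A_s f_y = 9.21 × 60 = 552.6 kips.
a = T/(0.85 f'_c b) = 552.6/(0.85 × 3.55 × 19.7) = 9.296 in.
M_n = T(d − a/2) = 552.6 × (32.9 − 4.648) = 15612.1 kip·in = 15612.1/12 = 1301.01 kip·ft.
φM_n = 0.90 × 1301.01 = 1170.91 kip·ft.

φM_n ≈ 1170 kip·ft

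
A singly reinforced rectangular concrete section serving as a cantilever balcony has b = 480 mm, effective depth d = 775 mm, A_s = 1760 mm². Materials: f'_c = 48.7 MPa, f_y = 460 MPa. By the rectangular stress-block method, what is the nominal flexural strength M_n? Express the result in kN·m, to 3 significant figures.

T = A_s f_y = 1760 × 460 = 809600 N = 809.6 kN.
From C = T: a = T/(0.85 f'_c b) = 809600/(0.85 × 48.7 × 480) = 40.75 mm.
M_n = T(d − a/2) = 809.6 kN × (775 − 20.375) mm = 610.94 kN·m.

M_n ≈ 611 kN·m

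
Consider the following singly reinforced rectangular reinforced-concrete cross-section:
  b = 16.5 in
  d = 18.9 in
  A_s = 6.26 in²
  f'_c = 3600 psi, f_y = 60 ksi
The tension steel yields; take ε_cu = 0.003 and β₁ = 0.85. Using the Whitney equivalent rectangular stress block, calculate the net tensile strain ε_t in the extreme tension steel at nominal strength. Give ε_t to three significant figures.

ε_t ≈ 0.00348

a = A_s f_y/(0.85 f'_c b) = 7.439 in.
β₁ = 0.85, so c = a/β₁ = 7.439/0.85 = 8.752 in.
From the linear strain diagram with ε_cu = 0.003: ε_t = 0.003 (d − c)/c = 0.003 × (18.9 − 8.752)/8.752 = 0.00348.
ε_t < 0.004 — the section is over-reinforced for flexure under ACI limits.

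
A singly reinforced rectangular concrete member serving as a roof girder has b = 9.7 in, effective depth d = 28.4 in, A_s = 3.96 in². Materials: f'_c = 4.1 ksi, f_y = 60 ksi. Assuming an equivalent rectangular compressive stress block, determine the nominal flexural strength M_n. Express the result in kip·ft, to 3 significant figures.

T = A_s f_y = 3.96 × 60 = 237.6 kips.
a = T/(0.85 f'_c b) = 237.6/(0.85 × 4.1 × 9.7) = 7.029 in.
M_n = T(d − a/2) = 237.6 × (28.4 − 3.5145) = 5912.8 kip·in = 5912.8/12 = 492.73 kip·ft.

M_n ≈ 493 kip·ft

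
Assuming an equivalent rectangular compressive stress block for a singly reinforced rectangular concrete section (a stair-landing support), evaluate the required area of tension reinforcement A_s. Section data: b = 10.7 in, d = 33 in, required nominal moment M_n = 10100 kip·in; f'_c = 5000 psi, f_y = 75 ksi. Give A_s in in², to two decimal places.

From M_n = 0.85 f'_c a b (d − a/2):
a = d − √(d² − 2M_n/(0.85 f'_c b)) = 33 − √(33² − 2 × 10100/(0.85 × 5 × 10.7)) = 7.607 in.
A_s = 0.85 f'_c a b / f_y = 0.85 × 5 × 7.607 × 10.7 / 75 = 4.612 in².

A_s ≈ 4.61 in²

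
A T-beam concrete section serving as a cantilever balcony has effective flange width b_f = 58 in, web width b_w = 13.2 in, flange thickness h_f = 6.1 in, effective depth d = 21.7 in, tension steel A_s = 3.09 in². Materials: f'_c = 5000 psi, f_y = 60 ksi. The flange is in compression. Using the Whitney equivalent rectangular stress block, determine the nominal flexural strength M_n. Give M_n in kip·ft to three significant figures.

M_n ≈ 329 kip·ft

Tension: T = A_s f_y = 3.09 × 60 = 185.4 kips.
Try a within the flange: a = T/(0.85 f'_c b_f) = 185.4/(0.85 × 5 × 58) = 0.752 in.
Since a = 0.752 ≤ h_f = 6.1 in, the stress block lies entirely in the flange; analyse as a rectangular beam of width b_f.
M_n = T(d − a/2) = 185.4 × (21.7 − 0.376) = 3953.5 kip·in.
M_n = 3953.5/12 = 329.46 kip·ft.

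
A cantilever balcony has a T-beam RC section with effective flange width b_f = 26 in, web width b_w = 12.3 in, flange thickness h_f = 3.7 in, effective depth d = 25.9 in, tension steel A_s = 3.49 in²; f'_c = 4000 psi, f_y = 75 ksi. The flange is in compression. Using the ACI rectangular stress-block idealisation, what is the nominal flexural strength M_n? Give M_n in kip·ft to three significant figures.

M_n ≈ 533 kip·ft

Tension: T = A_s f_y = 3.49 × 75 = 261.75 kips.
Try a within the flange: a = T/(0.85 f'_c b_f) = 261.75/(0.85 × 4 × 26) = 2.961 in.
Since a = 2.961 ≤ h_f = 3.7 in, the stress block lies entirely in the flange; analyse as a rectangular beam of width b_f.
M_n = T(d − a/2) = 261.75 × (25.9 − 1.4805) = 6391.8 kip·in.
M_n = 6391.8/12 = 532.65 kip·ft.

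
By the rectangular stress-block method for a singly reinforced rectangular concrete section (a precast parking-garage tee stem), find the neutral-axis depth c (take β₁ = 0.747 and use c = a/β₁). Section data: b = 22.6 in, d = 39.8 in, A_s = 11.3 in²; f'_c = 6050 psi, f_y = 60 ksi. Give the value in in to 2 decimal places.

c ≈ 7.81 in

T = A_s f_y = 11.3 × 60 = 678 kips.
a = T/(0.85 f'_c b) = 678/(0.85 × 6.05 × 22.6) = 5.8337 in.
With β₁ = 0.747, c = a/β₁ = 5.8337/0.747 = 7.81 in.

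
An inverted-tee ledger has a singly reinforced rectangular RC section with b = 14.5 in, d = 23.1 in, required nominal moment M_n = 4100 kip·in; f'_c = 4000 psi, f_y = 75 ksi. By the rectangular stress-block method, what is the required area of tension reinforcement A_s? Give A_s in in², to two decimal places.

A_s ≈ 2.59 in²

From M_n = 0.85 f'_c a b (d − a/2):
a = d − √(d² − 2M_n/(0.85 f'_c b)) = 23.1 − √(23.1² − 2 × 4100/(0.85 × 4 × 14.5)) = 3.935 in.
A_s = 0.85 f'_c a b / f_y = 0.85 × 4 × 3.935 × 14.5 / 75 = 2.587 in².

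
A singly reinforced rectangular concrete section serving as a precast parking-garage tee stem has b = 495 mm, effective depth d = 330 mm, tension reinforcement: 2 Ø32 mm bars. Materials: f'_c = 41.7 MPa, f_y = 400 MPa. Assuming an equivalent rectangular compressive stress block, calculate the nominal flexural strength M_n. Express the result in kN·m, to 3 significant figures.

A_s = 2 × 804 = 1608 mm².
T = A_s f_y = 1608 × 400 = 643200 N = 643.2 kN.
From C = T: a = T/(0.85 f'_c b) = 643200/(0.85 × 41.7 × 495) = 36.66 mm.
M_n = T(d − a/2) = 643.2 kN × (330 − 18.33) mm = 200.47 kN·m.

M_n ≈ 200 kN·m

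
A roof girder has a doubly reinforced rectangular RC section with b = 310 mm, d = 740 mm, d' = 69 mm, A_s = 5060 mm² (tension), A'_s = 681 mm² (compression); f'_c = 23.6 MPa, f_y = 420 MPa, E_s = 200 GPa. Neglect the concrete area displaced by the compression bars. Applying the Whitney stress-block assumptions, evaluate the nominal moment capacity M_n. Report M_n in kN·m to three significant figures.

M_n ≈ 1280 kN·m

Assume both tension and compression steel yield.
Net tension couple steel: A_s − A'_s = 4379 mm².
a = (A_s − A'_s) f_y / (0.85 f'_c b) = 1839180/(0.85 × 23.6 × 310) = 295.75 mm.
c = a/β₁ = 295.75/0.85 = 347.94 mm; ε'_s = 0.003(c − d')/c = 0.0024 ≥ f_y/E_s = 0.0021, so compression steel does yield.
M_n = (A_s − A'_s) f_y (d − a/2) + A'_s f_y (d − d') = [1839180 × (740 − 147.875) + 286020 × (740 − 69)] × 10⁻⁶ = 1089.02 + 191.92 = 1280.94 kN·m.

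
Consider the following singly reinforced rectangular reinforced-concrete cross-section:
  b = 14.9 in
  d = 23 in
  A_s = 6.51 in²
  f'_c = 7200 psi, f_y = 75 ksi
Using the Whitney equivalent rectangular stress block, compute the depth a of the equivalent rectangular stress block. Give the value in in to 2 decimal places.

a ≈ 5.35 in

T = A_s f_y = 6.51 × 75 = 488.25 kips.
a = T/(0.85 f'_c b) = 488.25/(0.85 × 7.2 × 14.9) = 5.35 in.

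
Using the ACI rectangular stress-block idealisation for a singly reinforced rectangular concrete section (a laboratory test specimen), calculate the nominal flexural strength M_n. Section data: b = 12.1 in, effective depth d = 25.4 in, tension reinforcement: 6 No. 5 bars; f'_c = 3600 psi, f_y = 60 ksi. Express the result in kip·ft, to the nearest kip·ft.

A_s = 6 × 0.31 = 1.86 in².
T = A_s f_y = 1.86 × 60 = 111.6 kips.
a = T/(0.85 f'_c b) = 111.6/(0.85 × 3.6 × 12.1) = 3.014 in.
M_n = T(d − a/2) = 111.6 × (25.4 − 1.507) = 2666.5 kip·in = 2666.5/12 = 222.21 kip·ft.

M_n ≈ 222 kip·ft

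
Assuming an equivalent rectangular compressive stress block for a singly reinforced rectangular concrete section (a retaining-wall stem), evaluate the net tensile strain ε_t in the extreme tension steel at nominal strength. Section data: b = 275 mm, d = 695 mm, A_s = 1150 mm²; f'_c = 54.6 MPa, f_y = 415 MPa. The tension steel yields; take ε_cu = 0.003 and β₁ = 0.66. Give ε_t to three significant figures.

a = A_s f_y/(0.85 f'_c b) = 37.39 mm.
β₁ = 0.66, so c = a/β₁ = 37.39/0.66 = 56.65 mm.
From the linear strain diagram with ε_cu = 0.003: ε_t = 0.003 (d − c)/c = 0.003 × (695 − 56.65)/56.65 = 0.0338.
Since ε_t ≥ 0.005, the section is tension-controlled.

ε_t ≈ 0.0338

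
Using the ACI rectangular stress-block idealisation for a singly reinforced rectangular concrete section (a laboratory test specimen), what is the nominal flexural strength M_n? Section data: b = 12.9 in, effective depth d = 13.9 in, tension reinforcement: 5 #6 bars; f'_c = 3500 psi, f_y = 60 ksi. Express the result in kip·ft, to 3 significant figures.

A_s = 5 × 0.44 = 2.2 in².
T = A_s f_y = 2.2 × 60 = 132 kips.
a = T/(0.85 f'_c b) = 132/(0.85 × 3.5 × 12.9) = 3.440 in.
M_n = T(d − a/2) = 132 × (13.9 − 1.72) = 1607.8 kip·in = 1607.8/12 = 133.98 kip·ft.

M_n ≈ 134 kip·ft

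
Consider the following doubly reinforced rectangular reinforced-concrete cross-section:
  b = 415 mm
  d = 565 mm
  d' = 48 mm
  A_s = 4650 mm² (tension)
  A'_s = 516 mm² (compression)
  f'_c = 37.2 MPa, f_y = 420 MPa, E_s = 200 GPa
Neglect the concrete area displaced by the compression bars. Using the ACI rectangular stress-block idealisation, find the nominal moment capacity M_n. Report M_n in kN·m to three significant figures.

M_n ≈ 978 kN·m

Assume both tension and compression steel yield.
Net tension couple steel: A_s − A'_s = 4134 mm².
a = (A_s − A'_s) f_y / (0.85 f'_c b) = 1736280/(0.85 × 37.2 × 415) = 132.32 mm.
c = a/β₁ = 132.32/0.784 = 168.78 mm; ε'_s = 0.003(c − d')/c = 0.0021 ≥ f_y/E_s = 0.0021, so compression steel does yield.
M_n = (A_s − A'_s) f_y (d − a/2) + A'_s f_y (d − d') = [1736280 × (565 − 66.16) + 216720 × (565 − 48)] × 10⁻⁶ = 866.13 + 112.04 = 978.17 kN·m.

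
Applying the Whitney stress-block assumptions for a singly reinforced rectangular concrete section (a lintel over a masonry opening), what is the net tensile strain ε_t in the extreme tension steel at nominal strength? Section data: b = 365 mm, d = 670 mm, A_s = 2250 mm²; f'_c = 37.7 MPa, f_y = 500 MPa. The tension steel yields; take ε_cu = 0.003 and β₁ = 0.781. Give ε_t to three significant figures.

ε_t ≈ 0.0133

a = A_s f_y/(0.85 f'_c b) = 96.18 mm.
β₁ = 0.781, so c = a/β₁ = 96.18/0.781 = 123.15 mm.
From the linear strain diagram with ε_cu = 0.003: ε_t = 0.003 (d − c)/c = 0.003 × (670 − 123.15)/123.15 = 0.0133.
Since ε_t ≥ 0.005, the section is tension-controlled.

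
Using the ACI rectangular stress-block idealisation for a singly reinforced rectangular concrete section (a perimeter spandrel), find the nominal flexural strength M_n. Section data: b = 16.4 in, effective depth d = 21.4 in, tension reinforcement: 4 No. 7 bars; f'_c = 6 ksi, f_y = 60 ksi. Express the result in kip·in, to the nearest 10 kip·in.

A_s = 4 × 0.6 = 2.4 in².
T = A_s f_y = 2.4 × 60 = 144 kips.
a = T/(0.85 f'_c b) = 144/(0.85 × 6 × 16.4) = 1.722 in.
M_n = T(d − a/2) = 144 × (21.4 − 0.861) = 2957.6 kip·in.

M_n ≈ 2960 kip·in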